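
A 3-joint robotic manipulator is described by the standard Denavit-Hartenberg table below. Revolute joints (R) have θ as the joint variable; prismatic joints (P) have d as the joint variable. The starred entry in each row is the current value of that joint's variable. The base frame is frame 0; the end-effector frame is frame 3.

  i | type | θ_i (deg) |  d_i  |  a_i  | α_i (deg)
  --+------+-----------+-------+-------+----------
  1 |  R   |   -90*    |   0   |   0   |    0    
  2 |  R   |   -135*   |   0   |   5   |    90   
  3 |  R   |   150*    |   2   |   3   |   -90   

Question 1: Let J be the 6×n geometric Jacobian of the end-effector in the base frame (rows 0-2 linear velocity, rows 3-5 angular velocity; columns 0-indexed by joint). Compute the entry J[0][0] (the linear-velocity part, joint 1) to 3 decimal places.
axis z_0 = ẑ; lever o_n−o_0 = (-0.2842,3.1126,1.5000)
cross product → J_v[:, 0] = (-3.1126,-0.2842,0.0000)
J_ω[:, 0] = z_0
entry J[0][0] = -3.1126

-3.113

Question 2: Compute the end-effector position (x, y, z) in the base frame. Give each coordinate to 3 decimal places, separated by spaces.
after link 1: o_1 = (0.0000, 0.0000, 0.0000)
after link 2: o_2 = (-3.5355, 3.5355, 0.0000)
after link 3: o_3 = (-0.2842, 3.1126, 1.5000)

-0.284 3.113 1.500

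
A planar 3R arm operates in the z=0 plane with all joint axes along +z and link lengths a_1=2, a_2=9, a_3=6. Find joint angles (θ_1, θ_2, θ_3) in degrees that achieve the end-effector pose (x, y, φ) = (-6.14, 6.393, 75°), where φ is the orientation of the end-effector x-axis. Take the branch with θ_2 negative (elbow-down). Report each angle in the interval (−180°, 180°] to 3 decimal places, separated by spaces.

-59.985 -135.014 -90.001

wrist centre = target − a_3·(cos φ, sin φ) = (-7.6929, 0.5974)
cos θ_2 = (59.5379−2²−9²)/(2·2·9) = -0.7073; θ_2 = -135.0141° (elbow-down)
β = atan2(0.5974,-7.6929) = 175.5592°; ψ = atan2(-6.3624,-4.3655) = -124.4558°
θ_1 = β − ψ = 300.0151°
θ_3 = φ − θ_1 − θ_2 = -90.0009° (wrapped to (-180°,180°])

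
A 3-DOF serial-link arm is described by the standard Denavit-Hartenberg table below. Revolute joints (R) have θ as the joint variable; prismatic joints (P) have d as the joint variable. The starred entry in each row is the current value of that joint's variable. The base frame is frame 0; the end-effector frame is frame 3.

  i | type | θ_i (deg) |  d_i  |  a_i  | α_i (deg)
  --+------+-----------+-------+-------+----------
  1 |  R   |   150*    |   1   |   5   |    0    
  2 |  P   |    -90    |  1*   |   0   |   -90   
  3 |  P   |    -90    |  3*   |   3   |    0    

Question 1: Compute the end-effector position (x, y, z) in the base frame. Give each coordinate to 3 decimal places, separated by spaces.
-6.928 4.000 5.000

after link 1: o_1 = (-4.3301, 2.5000, 1.0000)
after link 2: o_2 = (-4.3301, 2.5000, 2.0000)
after link 3: o_3 = (-6.9282, 4.0000, 5.0000)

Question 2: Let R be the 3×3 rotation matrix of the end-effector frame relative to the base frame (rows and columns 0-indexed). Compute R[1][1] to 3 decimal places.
0.866

End-effector y-axis (col 1 of R) = (0.5000,0.8660,-0.0000)
R[1][1] = 0.8660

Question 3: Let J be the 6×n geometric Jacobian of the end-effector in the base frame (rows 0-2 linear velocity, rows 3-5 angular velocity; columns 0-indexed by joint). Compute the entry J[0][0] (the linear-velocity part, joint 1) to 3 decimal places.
axis z_0 = ẑ; lever o_n−o_0 = (-6.9282,4.0000,5.0000)
cross product → J_v[:, 0] = (-4.0000,-6.9282,0.0000)
J_ω[:, 0] = z_0
entry J[0][0] = -4.0000

-4.000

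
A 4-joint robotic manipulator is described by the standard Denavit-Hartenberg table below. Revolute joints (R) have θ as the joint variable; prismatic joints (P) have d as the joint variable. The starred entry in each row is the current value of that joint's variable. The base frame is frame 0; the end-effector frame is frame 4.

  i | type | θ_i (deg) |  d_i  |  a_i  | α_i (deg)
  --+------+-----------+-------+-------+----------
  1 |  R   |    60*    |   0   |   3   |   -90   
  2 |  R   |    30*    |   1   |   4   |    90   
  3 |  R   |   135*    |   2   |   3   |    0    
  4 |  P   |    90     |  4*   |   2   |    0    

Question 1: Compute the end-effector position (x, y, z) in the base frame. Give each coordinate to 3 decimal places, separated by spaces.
1.723 6.398 4.964

after link 1: o_1 = (1.5000, 2.5981, 0.0000)
after link 2: o_2 = (2.3660, 6.0981, -2.0000)
after link 3: o_3 = (0.1103, 6.4338, 0.7927)
after link 4: o_4 = (1.7227, 6.3981, 4.9639)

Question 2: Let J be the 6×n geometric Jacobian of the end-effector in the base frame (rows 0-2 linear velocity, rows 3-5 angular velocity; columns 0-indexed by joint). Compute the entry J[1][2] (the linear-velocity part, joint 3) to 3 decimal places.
axis z_2 = (0.2500,0.4330,0.8660); lever o_n−o_2 = (-0.6433,0.3000,6.9639)
cross product → J_v[:, 2] = (2.7557,-2.2981,0.3536)
J_ω[:, 2] = z_2
entry J[1][2] = -2.2981

-2.298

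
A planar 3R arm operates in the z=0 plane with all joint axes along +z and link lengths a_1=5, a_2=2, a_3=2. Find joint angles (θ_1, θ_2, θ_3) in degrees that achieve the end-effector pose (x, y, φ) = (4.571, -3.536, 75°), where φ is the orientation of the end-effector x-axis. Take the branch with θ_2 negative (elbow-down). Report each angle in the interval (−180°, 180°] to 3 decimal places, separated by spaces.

-45.011 -29.962 149.973

wrist centre = target − a_3·(cos φ, sin φ) = (4.0534, -5.4679)
cos θ_2 = (46.3271−5²−2²)/(2·5·2) = 0.8664; θ_2 = -29.9620° (elbow-down)
β = atan2(-5.4679,4.0534) = -53.4502°; ψ = atan2(-0.9988,6.7327) = -8.4387°
θ_1 = β − ψ = -45.0115°
θ_3 = φ − θ_1 − θ_2 = 149.9734° (wrapped to (-180°,180°])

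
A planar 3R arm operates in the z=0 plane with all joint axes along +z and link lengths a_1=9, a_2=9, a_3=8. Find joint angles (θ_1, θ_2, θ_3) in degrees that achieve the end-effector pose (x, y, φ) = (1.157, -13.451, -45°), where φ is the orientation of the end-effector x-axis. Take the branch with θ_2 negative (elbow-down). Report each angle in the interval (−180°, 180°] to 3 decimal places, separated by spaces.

-59.999 -120.001 135.000

wrist centre = target − a_3·(cos φ, sin φ) = (-4.4999, -7.7941)
cos θ_2 = (80.9974−9²−9²)/(2·9·9) = -0.5000; θ_2 = -120.0011° (elbow-down)
β = atan2(-7.7941,-4.4999) = -119.9995°; ψ = atan2(-7.7941,4.4999) = -60.0005°
θ_1 = β − ψ = -59.9989°
θ_3 = φ − θ_1 − θ_2 = 135.0000° (wrapped to (-180°,180°])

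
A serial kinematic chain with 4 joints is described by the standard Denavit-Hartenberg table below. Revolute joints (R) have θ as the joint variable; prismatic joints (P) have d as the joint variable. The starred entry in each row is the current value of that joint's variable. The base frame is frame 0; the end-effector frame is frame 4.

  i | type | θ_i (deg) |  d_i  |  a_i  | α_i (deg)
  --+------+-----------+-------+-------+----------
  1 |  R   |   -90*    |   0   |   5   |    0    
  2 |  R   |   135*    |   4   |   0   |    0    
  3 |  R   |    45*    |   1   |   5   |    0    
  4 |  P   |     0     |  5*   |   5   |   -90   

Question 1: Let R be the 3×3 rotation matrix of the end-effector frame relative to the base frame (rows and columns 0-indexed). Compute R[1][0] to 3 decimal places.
1.000

End-effector x-axis (col 0 of R) = (0.0000,1.0000,0.0000)
R[1][0] = 1.0000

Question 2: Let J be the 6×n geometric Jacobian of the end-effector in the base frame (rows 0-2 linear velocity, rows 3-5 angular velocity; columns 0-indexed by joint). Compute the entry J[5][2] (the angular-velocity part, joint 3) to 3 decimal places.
axis z_2 = (0.0000,0.0000,1.0000); lever o_n−o_2 = (0.0000,10.0000,6.0000)
cross product → J_v[:, 2] = (-10.0000,0.0000,0.0000)
J_ω[:, 2] = z_2
entry J[5][2] = 1.0000

1.000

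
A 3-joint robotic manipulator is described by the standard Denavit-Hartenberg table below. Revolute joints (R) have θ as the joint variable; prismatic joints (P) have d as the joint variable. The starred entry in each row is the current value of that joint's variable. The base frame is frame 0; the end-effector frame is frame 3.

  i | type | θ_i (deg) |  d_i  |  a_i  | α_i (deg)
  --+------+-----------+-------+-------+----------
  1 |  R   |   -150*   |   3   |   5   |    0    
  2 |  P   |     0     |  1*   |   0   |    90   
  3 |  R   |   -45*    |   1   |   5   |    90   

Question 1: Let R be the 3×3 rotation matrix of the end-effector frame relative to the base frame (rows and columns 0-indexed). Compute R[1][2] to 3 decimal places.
0.354

End-effector z-axis (col 2 of R) = (0.6124,0.3536,-0.7071)
R[1][2] = 0.3536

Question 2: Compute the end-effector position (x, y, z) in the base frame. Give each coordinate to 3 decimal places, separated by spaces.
-7.892 -3.402 0.464

after link 1: o_1 = (-4.3301, -2.5000, 3.0000)
after link 2: o_2 = (-4.3301, -2.5000, 4.0000)
after link 3: o_3 = (-7.8920, -3.4017, 0.4645)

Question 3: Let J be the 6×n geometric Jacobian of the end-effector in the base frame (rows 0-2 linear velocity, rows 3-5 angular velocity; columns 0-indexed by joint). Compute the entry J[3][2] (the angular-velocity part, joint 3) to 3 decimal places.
axis z_2 = (-0.5000,0.8660,0.0000); lever o_n−o_2 = (-3.5619,-0.9017,-3.5355)
cross product → J_v[:, 2] = (-3.0619,-1.7678,3.5355)
J_ω[:, 2] = z_2
entry J[3][2] = -0.5000

-0.500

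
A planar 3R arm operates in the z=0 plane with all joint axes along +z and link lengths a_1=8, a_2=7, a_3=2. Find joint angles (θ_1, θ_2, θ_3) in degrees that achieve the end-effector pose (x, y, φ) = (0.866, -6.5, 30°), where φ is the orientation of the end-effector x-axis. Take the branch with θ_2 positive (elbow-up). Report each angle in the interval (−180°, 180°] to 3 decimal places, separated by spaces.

wrist centre = target − a_3·(cos φ, sin φ) = (-0.8661, -7.5000)
cos θ_2 = (57.0000−8²−7²)/(2·8·7) = -0.5000; θ_2 = 120.0000° (elbow-up)
β = atan2(-7.5000,-0.8661) = -96.5870°; ψ = atan2(6.0622,4.5000) = 53.4132°
θ_1 = β − ψ = -150.0002°
θ_3 = φ − θ_1 − θ_2 = 60.0002° (wrapped to (-180°,180°])

-150.000 120.000 60.000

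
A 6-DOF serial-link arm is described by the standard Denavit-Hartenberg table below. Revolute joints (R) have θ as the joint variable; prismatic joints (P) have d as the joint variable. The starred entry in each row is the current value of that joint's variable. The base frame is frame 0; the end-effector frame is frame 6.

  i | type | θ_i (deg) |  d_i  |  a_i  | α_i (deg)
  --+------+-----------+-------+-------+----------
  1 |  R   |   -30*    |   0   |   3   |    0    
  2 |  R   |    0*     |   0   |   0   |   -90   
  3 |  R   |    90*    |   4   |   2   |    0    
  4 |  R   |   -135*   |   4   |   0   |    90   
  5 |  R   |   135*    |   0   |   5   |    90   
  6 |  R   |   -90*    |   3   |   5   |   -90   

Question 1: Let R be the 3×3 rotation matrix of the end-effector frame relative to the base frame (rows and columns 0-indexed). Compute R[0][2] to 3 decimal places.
-0.079

End-effector z-axis (col 2 of R) = (-0.0795,0.8624,-0.5000)
R[0][2] = -0.0795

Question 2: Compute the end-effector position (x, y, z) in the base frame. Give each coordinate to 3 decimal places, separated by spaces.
11.622 9.059 -6.536

after link 1: o_1 = (2.5981, -1.5000, 0.0000)
after link 2: o_2 = (2.5981, -1.5000, 0.0000)
after link 3: o_3 = (4.5981, 1.9641, -2.0000)
after link 4: o_4 = (6.5981, 5.4282, -2.0000)
after link 5: o_5 = (6.2008, 9.7401, -4.5000)
after link 6: o_6 = (11.6223, 9.0594, -6.5355)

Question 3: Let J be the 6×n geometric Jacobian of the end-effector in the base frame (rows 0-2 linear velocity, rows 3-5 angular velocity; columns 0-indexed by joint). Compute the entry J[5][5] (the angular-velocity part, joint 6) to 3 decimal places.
axis z_5 = (0.7866,0.3624,0.5000); lever o_n−o_5 = (5.4216,-0.6806,-2.0355)
cross product → J_v[:, 5] = (-0.3973,4.3119,-2.5000)
J_ω[:, 5] = z_5
entry J[5][5] = 0.5000

0.500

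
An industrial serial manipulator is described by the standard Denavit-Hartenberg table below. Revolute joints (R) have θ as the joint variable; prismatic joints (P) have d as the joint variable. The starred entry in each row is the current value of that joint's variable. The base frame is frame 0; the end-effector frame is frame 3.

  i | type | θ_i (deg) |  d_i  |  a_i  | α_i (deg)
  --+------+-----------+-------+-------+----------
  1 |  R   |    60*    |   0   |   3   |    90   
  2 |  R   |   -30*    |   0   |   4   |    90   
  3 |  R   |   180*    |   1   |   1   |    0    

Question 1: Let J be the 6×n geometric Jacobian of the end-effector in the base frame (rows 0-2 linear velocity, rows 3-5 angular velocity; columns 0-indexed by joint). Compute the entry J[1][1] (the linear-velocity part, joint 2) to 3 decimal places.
2.049

axis z_1 = (0.8660,-0.5000,0.0000); lever o_n−o_1 = (1.0490,1.8170,-2.3660)
cross product → J_v[:, 1] = (1.1830,2.0490,2.0981)
J_ω[:, 1] = z_1
entry J[1][1] = 2.0490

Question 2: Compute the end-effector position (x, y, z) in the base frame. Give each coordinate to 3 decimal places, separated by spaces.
2.549 4.415 -2.366

after link 1: o_1 = (1.5000, 2.5981, 0.0000)
after link 2: o_2 = (3.2321, 5.5981, -2.0000)
after link 3: o_3 = (2.5490, 4.4151, -2.3660)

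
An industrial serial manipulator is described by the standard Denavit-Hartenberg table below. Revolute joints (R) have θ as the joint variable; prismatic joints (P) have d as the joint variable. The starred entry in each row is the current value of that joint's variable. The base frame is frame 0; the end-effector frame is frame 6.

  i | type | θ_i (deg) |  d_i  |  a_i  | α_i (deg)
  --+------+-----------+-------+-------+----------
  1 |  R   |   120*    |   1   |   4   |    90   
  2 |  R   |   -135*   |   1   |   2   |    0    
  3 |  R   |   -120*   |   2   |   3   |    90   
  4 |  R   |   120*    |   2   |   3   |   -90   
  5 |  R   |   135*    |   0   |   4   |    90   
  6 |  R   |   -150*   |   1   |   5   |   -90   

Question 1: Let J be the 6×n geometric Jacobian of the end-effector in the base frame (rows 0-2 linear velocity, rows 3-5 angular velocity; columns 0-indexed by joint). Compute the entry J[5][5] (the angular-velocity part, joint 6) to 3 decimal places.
axis z_5 = (0.8261,-0.2061,-0.5245); lever o_n−o_5 = (2.8083,4.1639,0.8805)
cross product → J_v[:, 5] = (2.0026,-2.2004,4.0185)
J_ω[:, 5] = z_5
entry J[5][5] = -0.5245

-0.525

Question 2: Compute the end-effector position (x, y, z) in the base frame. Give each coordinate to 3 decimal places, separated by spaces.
after link 1: o_1 = (-2.0000, 3.4641, 1.0000)
after link 2: o_2 = (-0.4269, 2.7394, -0.4142)
after link 3: o_3 = (1.6934, 3.0669, 2.4836)
after link 4: o_4 = (2.7834, 6.3752, 1.5523)
after link 5: o_5 = (2.2111, 2.4675, 2.1863)
after link 6: o_6 = (5.0194, 6.6314, 3.0668)

5.019 6.631 3.067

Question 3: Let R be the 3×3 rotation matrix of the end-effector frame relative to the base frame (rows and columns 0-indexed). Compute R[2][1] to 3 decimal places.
0.525

End-effector y-axis (col 1 of R) = (-0.8261,0.2061,0.5245)
R[2][1] = 0.5245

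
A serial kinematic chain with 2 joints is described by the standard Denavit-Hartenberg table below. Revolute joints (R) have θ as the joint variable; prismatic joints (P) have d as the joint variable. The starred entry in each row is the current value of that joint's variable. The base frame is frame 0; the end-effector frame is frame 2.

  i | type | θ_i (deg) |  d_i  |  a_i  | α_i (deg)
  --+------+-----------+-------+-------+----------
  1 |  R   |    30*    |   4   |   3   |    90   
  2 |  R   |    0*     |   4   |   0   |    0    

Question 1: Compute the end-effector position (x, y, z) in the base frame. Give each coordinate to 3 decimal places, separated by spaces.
4.598 -1.964 4.000

after link 1: o_1 = (2.5981, 1.5000, 4.0000)
after link 2: o_2 = (4.5981, -1.9641, 4.0000)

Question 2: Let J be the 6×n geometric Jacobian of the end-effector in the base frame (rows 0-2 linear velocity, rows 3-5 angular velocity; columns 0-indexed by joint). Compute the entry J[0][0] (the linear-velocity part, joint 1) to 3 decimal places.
1.964

axis z_0 = ẑ; lever o_n−o_0 = (4.5981,-1.9641,4.0000)
cross product → J_v[:, 0] = (1.9641,4.5981,-0.0000)
J_ω[:, 0] = z_0
entry J[0][0] = 1.9641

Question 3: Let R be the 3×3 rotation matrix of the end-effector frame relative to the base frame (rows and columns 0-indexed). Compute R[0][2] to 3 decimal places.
End-effector z-axis (col 2 of R) = (0.5000,-0.8660,0.0000)
R[0][2] = 0.5000

0.500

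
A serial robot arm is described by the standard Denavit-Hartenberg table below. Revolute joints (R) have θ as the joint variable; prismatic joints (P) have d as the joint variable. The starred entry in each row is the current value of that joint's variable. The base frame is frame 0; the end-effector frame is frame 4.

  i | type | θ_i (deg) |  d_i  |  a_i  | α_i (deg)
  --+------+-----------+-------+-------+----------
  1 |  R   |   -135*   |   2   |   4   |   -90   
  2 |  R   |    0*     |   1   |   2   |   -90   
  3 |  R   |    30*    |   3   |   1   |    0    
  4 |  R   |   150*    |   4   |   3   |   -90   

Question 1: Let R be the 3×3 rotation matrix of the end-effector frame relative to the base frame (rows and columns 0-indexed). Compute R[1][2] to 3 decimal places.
End-effector z-axis (col 2 of R) = (0.7071,-0.7071,0.0000)
R[1][2] = -0.7071

-0.707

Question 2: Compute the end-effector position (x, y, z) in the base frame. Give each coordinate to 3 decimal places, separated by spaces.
after link 1: o_1 = (-2.8284, -2.8284, 2.0000)
after link 2: o_2 = (-3.5355, -4.9497, 2.0000)
after link 3: o_3 = (-4.5015, -5.2086, -1.0000)
after link 4: o_4 = (-2.3801, -3.0872, -5.0000)

-2.380 -3.087 -5.000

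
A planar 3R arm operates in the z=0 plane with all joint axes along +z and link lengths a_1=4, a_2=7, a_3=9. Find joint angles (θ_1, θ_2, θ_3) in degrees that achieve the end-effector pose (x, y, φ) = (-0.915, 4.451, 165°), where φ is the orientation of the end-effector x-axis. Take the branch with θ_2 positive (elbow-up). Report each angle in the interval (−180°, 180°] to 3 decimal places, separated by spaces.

wrist centre = target − a_3·(cos φ, sin φ) = (7.7783, 2.1216)
cos θ_2 = (65.0038−4²−7²)/(2·4·7) = 0.0001; θ_2 = 89.9961° (elbow-up)
β = atan2(2.1216,7.7783) = 15.2569°; ψ = atan2(7.0000,4.0005) = 60.2522°
θ_1 = β − ψ = -44.9953°
θ_3 = φ − θ_1 − θ_2 = 119.9991° (wrapped to (-180°,180°])

-44.995 89.996 119.999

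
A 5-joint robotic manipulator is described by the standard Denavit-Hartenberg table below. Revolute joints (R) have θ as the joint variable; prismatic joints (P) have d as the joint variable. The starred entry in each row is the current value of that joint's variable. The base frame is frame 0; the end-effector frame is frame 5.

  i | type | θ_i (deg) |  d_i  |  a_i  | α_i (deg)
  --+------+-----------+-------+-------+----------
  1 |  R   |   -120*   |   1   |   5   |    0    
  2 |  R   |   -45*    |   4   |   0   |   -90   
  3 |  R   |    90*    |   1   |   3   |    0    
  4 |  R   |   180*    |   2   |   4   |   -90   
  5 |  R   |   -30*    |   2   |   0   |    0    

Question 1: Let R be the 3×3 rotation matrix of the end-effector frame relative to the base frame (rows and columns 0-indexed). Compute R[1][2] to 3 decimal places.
End-effector z-axis (col 2 of R) = (-0.9659,-0.2588,0.0000)
R[1][2] = -0.2588

-0.259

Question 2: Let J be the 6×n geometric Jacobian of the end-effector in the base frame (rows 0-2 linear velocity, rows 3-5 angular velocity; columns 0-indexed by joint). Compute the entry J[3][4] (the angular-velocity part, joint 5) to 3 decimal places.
-0.966

axis z_4 = (-0.9659,-0.2588,0.0000); lever o_n−o_4 = (-1.9319,-0.5176,0.0000)
cross product → J_v[:, 4] = (0.0000,-0.0000,0.0000)
J_ω[:, 4] = z_4
entry J[3][4] = -0.9659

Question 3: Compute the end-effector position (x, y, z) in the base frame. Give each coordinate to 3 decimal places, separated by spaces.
-3.655 -7.746 6.000

after link 1: o_1 = (-2.5000, -4.3301, 1.0000)
after link 2: o_2 = (-2.5000, -4.3301, 5.0000)
after link 3: o_3 = (-2.2412, -5.2961, 2.0000)
after link 4: o_4 = (-1.7235, -7.2279, 6.0000)
after link 5: o_5 = (-3.6554, -7.7455, 6.0000)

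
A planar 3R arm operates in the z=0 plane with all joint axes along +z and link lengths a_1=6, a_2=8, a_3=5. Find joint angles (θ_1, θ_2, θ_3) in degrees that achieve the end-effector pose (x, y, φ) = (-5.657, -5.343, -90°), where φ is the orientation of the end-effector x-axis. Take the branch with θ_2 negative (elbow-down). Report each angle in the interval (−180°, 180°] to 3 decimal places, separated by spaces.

wrist centre = target − a_3·(cos φ, sin φ) = (-5.6570, -0.3430)
cos θ_2 = (32.1193−6²−8²)/(2·6·8) = -0.7071; θ_2 = -134.9987° (elbow-down)
β = atan2(-0.3430,-5.6570) = -176.5302°; ψ = atan2(-5.6570,0.3433) = -86.5275°
θ_1 = β − ψ = -90.0028°
θ_3 = φ − θ_1 − θ_2 = 135.0015° (wrapped to (-180°,180°])

-90.003 -134.999 135.001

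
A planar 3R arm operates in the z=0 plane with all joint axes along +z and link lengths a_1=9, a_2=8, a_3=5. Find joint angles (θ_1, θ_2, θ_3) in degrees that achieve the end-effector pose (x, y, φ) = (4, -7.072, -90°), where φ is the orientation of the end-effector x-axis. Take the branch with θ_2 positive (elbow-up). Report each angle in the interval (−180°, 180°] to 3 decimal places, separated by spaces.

wrist centre = target − a_3·(cos φ, sin φ) = (4.0000, -2.0720)
cos θ_2 = (20.2932−9²−8²)/(2·9·8) = -0.8660; θ_2 = 149.9993° (elbow-up)
β = atan2(-2.0720,4.0000) = -27.3842°; ψ = atan2(4.0001,2.0718) = 62.6181°
θ_1 = β − ψ = -90.0022°
θ_3 = φ − θ_1 − θ_2 = -149.9971° (wrapped to (-180°,180°])

-90.002 149.999 -149.997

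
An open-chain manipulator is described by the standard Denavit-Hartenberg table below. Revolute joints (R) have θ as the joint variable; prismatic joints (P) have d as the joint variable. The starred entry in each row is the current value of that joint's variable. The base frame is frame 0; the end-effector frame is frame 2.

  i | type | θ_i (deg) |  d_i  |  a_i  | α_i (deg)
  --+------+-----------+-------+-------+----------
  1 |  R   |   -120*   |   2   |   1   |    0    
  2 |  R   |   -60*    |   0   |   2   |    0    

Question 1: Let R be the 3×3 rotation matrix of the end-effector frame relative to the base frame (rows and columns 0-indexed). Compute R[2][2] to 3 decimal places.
1.000

End-effector z-axis (col 2 of R) = (0.0000,0.0000,1.0000)
R[2][2] = 1.0000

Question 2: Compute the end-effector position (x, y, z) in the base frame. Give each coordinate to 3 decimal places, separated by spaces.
-2.500 -0.866 2.000

after link 1: o_1 = (-0.5000, -0.8660, 2.0000)
after link 2: o_2 = (-2.5000, -0.8660, 2.0000)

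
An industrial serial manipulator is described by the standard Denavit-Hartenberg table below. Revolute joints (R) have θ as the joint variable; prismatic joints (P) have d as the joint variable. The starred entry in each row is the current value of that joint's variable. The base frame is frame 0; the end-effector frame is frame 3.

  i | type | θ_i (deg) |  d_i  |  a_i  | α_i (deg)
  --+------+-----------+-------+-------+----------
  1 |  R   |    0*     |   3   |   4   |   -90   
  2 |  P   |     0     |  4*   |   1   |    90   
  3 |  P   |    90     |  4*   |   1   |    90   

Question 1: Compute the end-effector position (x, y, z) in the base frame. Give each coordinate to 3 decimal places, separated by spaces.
after link 1: o_1 = (4.0000, 0.0000, 3.0000)
after link 2: o_2 = (5.0000, 4.0000, 3.0000)
after link 3: o_3 = (5.0000, 5.0000, 7.0000)

5.000 5.000 7.000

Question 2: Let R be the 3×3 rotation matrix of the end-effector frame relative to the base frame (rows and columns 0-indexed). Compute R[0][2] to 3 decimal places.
End-effector z-axis (col 2 of R) = (1.0000,-0.0000,0.0000)
R[0][2] = 1.0000

1.000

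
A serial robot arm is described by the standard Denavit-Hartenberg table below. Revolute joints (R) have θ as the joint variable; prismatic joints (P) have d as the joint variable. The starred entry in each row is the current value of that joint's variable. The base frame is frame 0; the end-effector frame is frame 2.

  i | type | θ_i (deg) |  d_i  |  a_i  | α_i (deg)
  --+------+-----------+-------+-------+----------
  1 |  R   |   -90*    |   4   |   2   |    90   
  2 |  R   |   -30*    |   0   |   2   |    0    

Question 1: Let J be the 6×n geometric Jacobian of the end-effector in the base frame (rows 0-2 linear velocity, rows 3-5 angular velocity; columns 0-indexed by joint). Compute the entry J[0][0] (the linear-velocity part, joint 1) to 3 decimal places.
axis z_0 = ẑ; lever o_n−o_0 = (0.0000,-3.7321,3.0000)
cross product → J_v[:, 0] = (3.7321,0.0000,-0.0000)
J_ω[:, 0] = z_0
entry J[0][0] = 3.7321

3.732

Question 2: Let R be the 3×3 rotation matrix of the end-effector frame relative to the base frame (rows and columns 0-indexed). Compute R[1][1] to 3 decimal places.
-0.500

End-effector y-axis (col 1 of R) = (0.0000,-0.5000,0.8660)
R[1][1] = -0.5000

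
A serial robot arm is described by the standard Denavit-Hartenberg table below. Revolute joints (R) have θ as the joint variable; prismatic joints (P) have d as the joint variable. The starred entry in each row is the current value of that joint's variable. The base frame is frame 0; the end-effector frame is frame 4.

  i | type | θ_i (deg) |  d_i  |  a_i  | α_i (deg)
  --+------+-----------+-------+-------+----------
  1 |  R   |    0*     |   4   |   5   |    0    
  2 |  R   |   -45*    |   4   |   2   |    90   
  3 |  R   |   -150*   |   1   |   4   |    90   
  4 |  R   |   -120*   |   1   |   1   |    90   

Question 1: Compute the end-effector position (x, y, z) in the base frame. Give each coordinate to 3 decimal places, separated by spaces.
3.823 0.988 7.116

after link 1: o_1 = (5.0000, 0.0000, 4.0000)
after link 2: o_2 = (6.4142, -1.4142, 8.0000)
after link 3: o_3 = (3.2576, 0.3282, 6.0000)
after link 4: o_4 = (3.8226, 0.9879, 7.1160)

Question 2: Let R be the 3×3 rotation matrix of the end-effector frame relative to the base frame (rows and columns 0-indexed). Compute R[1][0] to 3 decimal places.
End-effector x-axis (col 0 of R) = (0.9186,0.3062,0.2500)
R[1][0] = 0.3062

0.306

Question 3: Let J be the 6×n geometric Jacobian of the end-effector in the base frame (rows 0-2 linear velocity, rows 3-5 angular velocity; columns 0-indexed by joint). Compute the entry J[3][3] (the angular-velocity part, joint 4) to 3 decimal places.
axis z_3 = (-0.3536,0.3536,0.8660); lever o_n−o_3 = (0.5650,0.6597,1.1160)
cross product → J_v[:, 3] = (-0.1768,0.8839,-0.4330)
J_ω[:, 3] = z_3
entry J[3][3] = -0.3536

-0.354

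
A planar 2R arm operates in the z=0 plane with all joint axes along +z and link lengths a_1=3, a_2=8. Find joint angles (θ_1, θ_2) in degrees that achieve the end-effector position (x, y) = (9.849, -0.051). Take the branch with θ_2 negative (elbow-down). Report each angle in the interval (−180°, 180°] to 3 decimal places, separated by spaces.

cos θ_2 = (97.0054−3²−8²)/(2·3·8) = 0.5001; θ_2 = -59.9926° (elbow-down)
β = atan2(-0.0510,9.8490) = -0.2967°; ψ = atan2(-6.9277,7.0009) = -44.6988°
θ_1 = β − ψ = 44.4021°

44.402 -59.993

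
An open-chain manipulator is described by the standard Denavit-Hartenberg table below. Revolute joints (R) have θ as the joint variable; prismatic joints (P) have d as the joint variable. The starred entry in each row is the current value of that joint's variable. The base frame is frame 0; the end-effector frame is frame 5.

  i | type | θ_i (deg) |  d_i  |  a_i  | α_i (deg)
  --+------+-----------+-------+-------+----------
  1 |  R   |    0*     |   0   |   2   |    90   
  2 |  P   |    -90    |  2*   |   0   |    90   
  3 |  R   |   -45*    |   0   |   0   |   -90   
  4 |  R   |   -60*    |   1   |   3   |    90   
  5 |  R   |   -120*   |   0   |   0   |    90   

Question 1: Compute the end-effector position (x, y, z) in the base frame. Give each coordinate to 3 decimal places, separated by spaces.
-0.598 -1.646 -1.768

after link 1: o_1 = (2.0000, 0.0000, 0.0000)
after link 2: o_2 = (2.0000, -2.0000, 0.0000)
after link 3: o_3 = (2.0000, -2.0000, 0.0000)
after link 4: o_4 = (-0.5981, -1.6464, -1.7678)
after link 5: o_5 = (-0.5981, -1.6464, -1.7678)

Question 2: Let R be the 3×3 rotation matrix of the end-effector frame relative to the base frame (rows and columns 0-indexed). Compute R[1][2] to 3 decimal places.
End-effector z-axis (col 2 of R) = (0.7500,-0.6597,-0.0474)
R[1][2] = -0.6597

-0.660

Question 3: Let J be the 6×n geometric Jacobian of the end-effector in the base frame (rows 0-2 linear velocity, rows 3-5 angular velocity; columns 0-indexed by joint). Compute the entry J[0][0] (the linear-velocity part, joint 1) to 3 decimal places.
axis z_0 = ẑ; lever o_n−o_0 = (-0.5981,-1.6464,-1.7678)
cross product → J_v[:, 0] = (1.6464,-0.5981,0.0000)
J_ω[:, 0] = z_0
entry J[0][0] = 1.6464

1.646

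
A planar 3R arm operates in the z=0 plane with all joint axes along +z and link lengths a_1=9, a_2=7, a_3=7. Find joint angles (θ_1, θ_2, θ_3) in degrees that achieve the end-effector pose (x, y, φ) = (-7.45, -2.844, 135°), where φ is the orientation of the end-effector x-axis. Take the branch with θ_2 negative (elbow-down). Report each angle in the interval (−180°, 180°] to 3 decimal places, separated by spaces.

-60.002 -120.003 -44.995

wrist centre = target − a_3·(cos φ, sin φ) = (-2.5003, -7.7937)
cos θ_2 = (66.9938−9²−7²)/(2·9·7) = -0.5000; θ_2 = -120.0033° (elbow-down)
β = atan2(-7.7937,-2.5003) = -107.7864°; ψ = atan2(-6.0620,5.4997) = -47.7845°
θ_1 = β − ψ = -60.0019°
θ_3 = φ − θ_1 − θ_2 = -44.9949° (wrapped to (-180°,180°])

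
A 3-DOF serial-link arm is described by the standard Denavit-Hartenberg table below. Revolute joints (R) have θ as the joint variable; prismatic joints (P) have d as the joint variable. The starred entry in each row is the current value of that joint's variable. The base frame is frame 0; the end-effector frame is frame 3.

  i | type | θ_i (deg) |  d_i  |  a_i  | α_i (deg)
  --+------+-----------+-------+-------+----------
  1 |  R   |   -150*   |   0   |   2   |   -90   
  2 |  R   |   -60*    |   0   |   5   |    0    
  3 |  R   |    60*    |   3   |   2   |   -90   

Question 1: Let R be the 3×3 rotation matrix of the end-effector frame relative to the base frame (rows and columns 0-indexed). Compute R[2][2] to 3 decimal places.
-1.000

End-effector z-axis (col 2 of R) = (0.0000,-0.0000,-1.0000)
R[2][2] = -1.0000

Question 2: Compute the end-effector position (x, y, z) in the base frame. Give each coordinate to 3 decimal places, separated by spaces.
after link 1: o_1 = (-1.7321, -1.0000, 0.0000)
after link 2: o_2 = (-3.8971, -2.2500, 4.3301)
after link 3: o_3 = (-4.1292, -5.8481, 4.3301)

-4.129 -5.848 4.330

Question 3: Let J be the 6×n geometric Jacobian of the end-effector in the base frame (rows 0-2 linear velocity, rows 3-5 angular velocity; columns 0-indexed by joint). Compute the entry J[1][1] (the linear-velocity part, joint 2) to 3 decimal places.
axis z_1 = (0.5000,-0.8660,0.0000); lever o_n−o_1 = (-2.3971,-4.8481,4.3301)
cross product → J_v[:, 1] = (-3.7500,-2.1651,-4.5000)
J_ω[:, 1] = z_1
entry J[1][1] = -2.1651

-2.165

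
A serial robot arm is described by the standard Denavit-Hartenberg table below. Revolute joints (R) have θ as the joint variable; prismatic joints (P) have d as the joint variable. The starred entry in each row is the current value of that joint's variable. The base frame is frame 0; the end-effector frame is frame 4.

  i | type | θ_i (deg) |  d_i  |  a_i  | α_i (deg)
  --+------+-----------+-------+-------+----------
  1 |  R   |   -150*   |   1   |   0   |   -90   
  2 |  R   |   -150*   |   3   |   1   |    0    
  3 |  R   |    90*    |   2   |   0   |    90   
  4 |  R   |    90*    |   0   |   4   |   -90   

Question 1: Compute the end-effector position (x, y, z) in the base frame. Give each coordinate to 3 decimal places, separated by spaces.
after link 1: o_1 = (0.0000, 0.0000, 1.0000)
after link 2: o_2 = (2.2500, -2.1651, 1.5000)
after link 3: o_3 = (3.2500, -3.8971, 1.5000)
after link 4: o_4 = (5.2500, -7.3612, 1.5000)

5.250 -7.361 1.500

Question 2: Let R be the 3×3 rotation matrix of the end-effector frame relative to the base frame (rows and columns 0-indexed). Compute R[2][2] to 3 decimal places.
End-effector z-axis (col 2 of R) = (0.4330,0.2500,-0.8660)
R[2][2] = -0.8660

-0.866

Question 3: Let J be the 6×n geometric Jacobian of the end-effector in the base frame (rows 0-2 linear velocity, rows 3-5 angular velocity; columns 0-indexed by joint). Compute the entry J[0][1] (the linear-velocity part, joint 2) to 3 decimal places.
axis z_1 = (0.5000,-0.8660,0.0000); lever o_n−o_1 = (5.2500,-7.3612,0.5000)
cross product → J_v[:, 1] = (-0.4330,-0.2500,0.8660)
J_ω[:, 1] = z_1
entry J[0][1] = -0.4330

-0.433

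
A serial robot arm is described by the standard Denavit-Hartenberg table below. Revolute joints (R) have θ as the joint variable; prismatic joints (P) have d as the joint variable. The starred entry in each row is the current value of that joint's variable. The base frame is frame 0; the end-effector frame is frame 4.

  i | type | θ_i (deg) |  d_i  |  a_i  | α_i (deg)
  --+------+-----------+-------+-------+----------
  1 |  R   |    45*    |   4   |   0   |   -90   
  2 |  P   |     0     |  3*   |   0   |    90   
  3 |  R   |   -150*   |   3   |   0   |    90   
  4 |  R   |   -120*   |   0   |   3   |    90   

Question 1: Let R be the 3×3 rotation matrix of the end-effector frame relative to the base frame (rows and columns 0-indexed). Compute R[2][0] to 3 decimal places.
End-effector x-axis (col 0 of R) = (0.1294,0.4830,-0.8660)
R[2][0] = -0.8660

-0.866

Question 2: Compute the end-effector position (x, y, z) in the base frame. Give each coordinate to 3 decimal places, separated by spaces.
after link 1: o_1 = (0.0000, 0.0000, 4.0000)
after link 2: o_2 = (-2.1213, 2.1213, 4.0000)
after link 3: o_3 = (-2.1213, 2.1213, 7.0000)
after link 4: o_4 = (-1.7331, 3.5702, 4.4019)

-1.733 3.570 4.402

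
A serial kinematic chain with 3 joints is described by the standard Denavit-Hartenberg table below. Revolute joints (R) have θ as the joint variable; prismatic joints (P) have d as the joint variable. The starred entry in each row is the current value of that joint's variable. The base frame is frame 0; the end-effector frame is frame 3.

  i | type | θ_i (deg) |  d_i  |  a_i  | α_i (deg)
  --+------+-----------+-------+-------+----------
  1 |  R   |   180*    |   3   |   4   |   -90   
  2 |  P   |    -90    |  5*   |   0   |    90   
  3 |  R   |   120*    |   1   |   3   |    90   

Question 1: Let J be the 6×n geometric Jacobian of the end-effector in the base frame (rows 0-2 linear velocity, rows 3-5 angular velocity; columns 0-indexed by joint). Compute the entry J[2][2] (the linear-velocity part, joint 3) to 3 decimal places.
-2.598

axis z_2 = (1.0000,-0.0000,0.0000); lever o_n−o_2 = (1.0000,-2.5981,-1.5000)
cross product → J_v[:, 2] = (0.0000,1.5000,-2.5981)
J_ω[:, 2] = z_2
entry J[2][2] = -2.5981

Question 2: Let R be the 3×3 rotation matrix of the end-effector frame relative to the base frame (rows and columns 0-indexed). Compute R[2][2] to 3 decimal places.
End-effector z-axis (col 2 of R) = (-0.0000,-0.5000,0.8660)
R[2][2] = 0.8660

0.866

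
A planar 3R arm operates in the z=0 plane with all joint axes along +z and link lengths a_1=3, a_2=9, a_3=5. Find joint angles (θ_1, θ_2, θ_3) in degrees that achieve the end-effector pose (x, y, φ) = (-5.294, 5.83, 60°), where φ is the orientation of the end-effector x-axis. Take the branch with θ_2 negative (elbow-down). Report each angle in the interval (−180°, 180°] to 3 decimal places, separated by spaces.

wrist centre = target − a_3·(cos φ, sin φ) = (-7.7940, 1.4999)
cos θ_2 = (62.9961−3²−9²)/(2·3·9) = -0.5001; θ_2 = -120.0048° (elbow-down)
β = atan2(1.4999,-7.7940) = 169.1072°; ψ = atan2(-7.7938,-1.5007) = -100.8986°
θ_1 = β − ψ = 270.0058°
θ_3 = φ − θ_1 − θ_2 = -90.0009° (wrapped to (-180°,180°])

-89.994 -120.005 -90.001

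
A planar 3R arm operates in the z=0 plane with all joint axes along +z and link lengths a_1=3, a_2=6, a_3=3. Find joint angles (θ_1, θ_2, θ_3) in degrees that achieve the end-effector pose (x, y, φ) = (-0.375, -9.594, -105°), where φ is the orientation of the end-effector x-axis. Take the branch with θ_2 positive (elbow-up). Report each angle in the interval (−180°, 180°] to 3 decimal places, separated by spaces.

-150.003 89.999 -44.996

wrist centre = target − a_3·(cos φ, sin φ) = (0.4015, -6.6962)
cos θ_2 = (45.0006−3²−6²)/(2·3·6) = 0.0000; θ_2 = 89.9991° (elbow-up)
β = atan2(-6.6962,0.4015) = -86.5691°; ψ = atan2(6.0000,3.0001) = 63.4342°
θ_1 = β − ψ = -150.0033°
θ_3 = φ − θ_1 − θ_2 = -44.9958° (wrapped to (-180°,180°])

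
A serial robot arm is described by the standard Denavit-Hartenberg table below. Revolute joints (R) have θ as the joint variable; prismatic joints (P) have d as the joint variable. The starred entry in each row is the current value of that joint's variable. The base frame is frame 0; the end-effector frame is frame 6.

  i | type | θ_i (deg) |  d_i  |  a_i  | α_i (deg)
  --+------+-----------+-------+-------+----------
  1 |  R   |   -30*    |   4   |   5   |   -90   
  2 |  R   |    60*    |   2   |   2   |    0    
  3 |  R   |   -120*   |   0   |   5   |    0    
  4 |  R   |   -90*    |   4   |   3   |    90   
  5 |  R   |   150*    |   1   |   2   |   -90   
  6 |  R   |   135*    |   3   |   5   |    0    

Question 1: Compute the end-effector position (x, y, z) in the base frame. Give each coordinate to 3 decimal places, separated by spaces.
7.654 -1.377 10.209

after link 1: o_1 = (4.3301, -2.5000, 4.0000)
after link 2: o_2 = (6.1962, -1.2679, 2.2679)
after link 3: o_3 = (8.3612, -2.5179, 6.5981)
after link 4: o_4 = (8.1112, 2.2452, 8.0981)
after link 5: o_5 = (9.4772, 2.6112, 6.3660)
after link 6: o_6 = (7.6539, -1.3773, 10.2088)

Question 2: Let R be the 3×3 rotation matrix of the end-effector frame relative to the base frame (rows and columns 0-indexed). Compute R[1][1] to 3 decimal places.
0.136

End-effector y-axis (col 1 of R) = (-0.9422,0.1358,-0.3062)
R[1][1] = 0.1358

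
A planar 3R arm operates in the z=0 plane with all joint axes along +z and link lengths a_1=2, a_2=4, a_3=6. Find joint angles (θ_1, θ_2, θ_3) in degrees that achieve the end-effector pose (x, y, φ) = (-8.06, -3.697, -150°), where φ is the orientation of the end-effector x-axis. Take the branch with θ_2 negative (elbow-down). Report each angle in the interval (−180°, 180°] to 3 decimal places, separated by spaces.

wrist centre = target − a_3·(cos φ, sin φ) = (-2.8638, -0.6970)
cos θ_2 = (8.6874−2²−4²)/(2·2·4) = -0.7070; θ_2 = -134.9942° (elbow-down)
β = atan2(-0.6970,-2.8638) = -166.3214°; ψ = atan2(-2.8287,-0.8281) = -106.3181°
θ_1 = β − ψ = -60.0033°
θ_3 = φ − θ_1 − θ_2 = 44.9975° (wrapped to (-180°,180°])

-60.003 -134.994 44.998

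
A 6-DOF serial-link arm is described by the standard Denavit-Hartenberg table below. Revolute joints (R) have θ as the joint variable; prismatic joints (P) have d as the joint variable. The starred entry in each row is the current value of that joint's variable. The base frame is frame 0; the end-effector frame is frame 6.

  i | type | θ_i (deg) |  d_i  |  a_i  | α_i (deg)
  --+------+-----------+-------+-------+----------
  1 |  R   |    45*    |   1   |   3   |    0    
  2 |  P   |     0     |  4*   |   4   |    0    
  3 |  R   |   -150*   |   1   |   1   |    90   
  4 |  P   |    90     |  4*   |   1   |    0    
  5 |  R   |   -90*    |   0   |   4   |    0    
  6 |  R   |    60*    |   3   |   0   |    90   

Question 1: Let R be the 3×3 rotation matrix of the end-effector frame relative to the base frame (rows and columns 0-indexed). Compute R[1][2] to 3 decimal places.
-0.837

End-effector z-axis (col 2 of R) = (-0.2241,-0.8365,-0.5000)
R[1][2] = -0.8365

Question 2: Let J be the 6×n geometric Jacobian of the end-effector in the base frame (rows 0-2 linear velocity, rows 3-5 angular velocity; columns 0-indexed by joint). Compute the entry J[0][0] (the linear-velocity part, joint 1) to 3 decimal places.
-1.932

axis z_0 = ẑ; lever o_n−o_0 = (-3.1058,1.9319,7.0000)
cross product → J_v[:, 0] = (-1.9319,-3.1058,0.0000)
J_ω[:, 0] = z_0
entry J[0][0] = -1.9319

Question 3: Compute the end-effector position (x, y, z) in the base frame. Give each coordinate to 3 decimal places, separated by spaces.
after link 1: o_1 = (2.1213, 2.1213, 1.0000)
after link 2: o_2 = (4.9497, 4.9497, 5.0000)
after link 3: o_3 = (4.6909, 3.9838, 6.0000)
after link 4: o_4 = (0.8272, 5.0191, 7.0000)
after link 5: o_5 = (-0.2081, 1.1554, 7.0000)
after link 6: o_6 = (-3.1058, 1.9319, 7.0000)

-3.106 1.932 7.000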